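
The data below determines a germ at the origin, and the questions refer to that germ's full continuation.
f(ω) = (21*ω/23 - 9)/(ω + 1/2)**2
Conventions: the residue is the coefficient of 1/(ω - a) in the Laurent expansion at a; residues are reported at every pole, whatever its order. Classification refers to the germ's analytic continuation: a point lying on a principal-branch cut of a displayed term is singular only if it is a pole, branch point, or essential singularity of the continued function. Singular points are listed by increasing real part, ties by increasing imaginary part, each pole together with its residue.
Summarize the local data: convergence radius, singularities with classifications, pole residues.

Radius of convergence at 0: 1/2.
At -1/2: a pole of order 2; residue 21/23.

Denominator factor (ω + 1/2)^2: pole of order 2 at -1/2, modulus 1/2.
The radius of convergence is the smallest modulus among the singular points: 1/2.
At the order-2 pole -1/2 set g(ω) = (ω - (-1/2))^2*f(ω) = 21*ω/23 - 9.
Order-2 pole: residue = g'(a); g'(-1/2) = 21/23, so the residue is 21/23.


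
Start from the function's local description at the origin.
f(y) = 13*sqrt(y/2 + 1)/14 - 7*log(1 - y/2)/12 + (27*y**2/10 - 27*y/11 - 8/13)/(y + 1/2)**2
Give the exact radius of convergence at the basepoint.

Denominator factor (y + 1/2)^2: pole of order 2 at -1/2, modulus 1/2.
Branch term (13/14)*sqrt(1 - y/(-2)): its argument vanishes at y = -2, a square-root branch point, modulus 2.
Branch term (-7/12)*log(1 - y/(2)): its argument vanishes at y = 2, a logarithmic branch point, modulus 2.
The radius of convergence is the smallest modulus among the singular points: 1/2.

The radius of convergence is 1/2.


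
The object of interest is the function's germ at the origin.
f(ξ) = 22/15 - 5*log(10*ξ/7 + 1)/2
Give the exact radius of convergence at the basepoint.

The radius of convergence is 7/10.

Branch term (-5/2)*log(1 - ξ/(-7/10)): its argument vanishes at ξ = -7/10, a logarithmic branch point, modulus 7/10.
The radius of convergence is the smallest modulus among the singular points: 7/10.


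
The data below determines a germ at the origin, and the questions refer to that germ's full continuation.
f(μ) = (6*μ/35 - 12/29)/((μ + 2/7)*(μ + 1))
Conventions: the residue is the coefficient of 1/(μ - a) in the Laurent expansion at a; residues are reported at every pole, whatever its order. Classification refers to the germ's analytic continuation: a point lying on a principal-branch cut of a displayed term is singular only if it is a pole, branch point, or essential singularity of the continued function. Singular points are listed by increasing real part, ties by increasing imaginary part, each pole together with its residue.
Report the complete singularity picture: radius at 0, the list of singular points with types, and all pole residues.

Radius of convergence at 0: 2/7.
At -1: a pole of order 1; residue 594/725.
At -2/7: a pole of order 1; residue -3288/5075.

Denominator factor (μ + 2/7): pole of order 1 at -2/7, modulus 2/7.
Denominator factor (μ + 1): pole of order 1 at -1, modulus 1.
The radius of convergence is the smallest modulus among the singular points: 2/7.
At the order-1 pole -1 set g(μ) = (μ - (-1))*f(μ) = (6*μ/35 - 12/29)/(μ + 2/7).
Simple pole: residue = g(a) at a = -1, which is 594/725.
At the order-1 pole -2/7 set g(μ) = (μ - (-2/7))*f(μ) = (6*μ/35 - 12/29)/(μ + 1).
Simple pole: residue = g(a) at a = -2/7, which is -3288/5075.
List the singular points by increasing real part (a conjugate pair: the negative imaginary part first).


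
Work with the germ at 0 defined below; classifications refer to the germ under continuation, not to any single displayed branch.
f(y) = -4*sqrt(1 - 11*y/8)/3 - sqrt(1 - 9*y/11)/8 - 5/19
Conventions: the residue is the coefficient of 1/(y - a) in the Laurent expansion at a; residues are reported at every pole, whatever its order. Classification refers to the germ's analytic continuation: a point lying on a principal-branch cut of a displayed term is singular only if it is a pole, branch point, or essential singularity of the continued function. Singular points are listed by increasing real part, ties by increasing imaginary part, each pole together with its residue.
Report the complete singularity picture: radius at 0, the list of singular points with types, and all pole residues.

Branch term (-1/8)*sqrt(1 - y/(11/9)): its argument vanishes at y = 11/9, a square-root branch point, modulus 11/9.
Branch term (-4/3)*sqrt(1 - y/(8/11)): its argument vanishes at y = 8/11, a square-root branch point, modulus 8/11.
The radius of convergence is the smallest modulus among the singular points: 8/11.
List the singular points by increasing real part (a conjugate pair: the negative imaginary part first).

Radius of convergence at 0: 8/11.
At 8/11: an algebraic (square-root) branch point.
At 11/9: an algebraic (square-root) branch point.


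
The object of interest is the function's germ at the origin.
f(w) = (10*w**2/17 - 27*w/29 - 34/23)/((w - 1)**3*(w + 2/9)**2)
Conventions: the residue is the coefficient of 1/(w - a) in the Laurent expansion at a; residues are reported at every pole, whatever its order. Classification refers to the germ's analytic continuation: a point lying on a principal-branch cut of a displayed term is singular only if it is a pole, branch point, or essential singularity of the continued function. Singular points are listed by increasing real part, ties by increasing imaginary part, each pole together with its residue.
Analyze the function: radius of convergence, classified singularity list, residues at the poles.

Denominator factor (w + 2/9)^2: pole of order 2 at -2/9, modulus 2/9.
Denominator factor (w - 1)^3: pole of order 3 at 1, modulus 1.
The radius of convergence is the smallest modulus among the singular points: 2/9.
At the order-2 pole -2/9 set g(w) = (w - (-2/9))^2*f(w) = (10*w**2/17 - 27*w/29 - 34/23)/(w - 1)**3.
Order-2 pole: residue = g'(a); g'(-2/9) = 385695351/166014299, so the residue is 385695351/166014299.
At the order-3 pole 1 set g(w) = (w - (1))^3*f(w) = (10*w**2/17 - 27*w/29 - 34/23)/(w + 2/9)**2.
Order-3 pole: residue = g''(a)/2; g''(1) = -771390702/166014299, so the residue is -385695351/166014299.
List the singular points by increasing real part (a conjugate pair: the negative imaginary part first).

Radius of convergence at 0: 2/9.
At -2/9: a pole of order 2; residue 385695351/166014299.
At 1: a pole of order 3; residue -385695351/166014299.


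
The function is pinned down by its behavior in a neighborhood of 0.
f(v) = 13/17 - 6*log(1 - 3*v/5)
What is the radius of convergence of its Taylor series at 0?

The radius of convergence is 5/3.

Branch term (-6)*log(1 - v/(5/3)): its argument vanishes at v = 5/3, a logarithmic branch point, modulus 5/3.
The radius of convergence is the smallest modulus among the singular points: 5/3.


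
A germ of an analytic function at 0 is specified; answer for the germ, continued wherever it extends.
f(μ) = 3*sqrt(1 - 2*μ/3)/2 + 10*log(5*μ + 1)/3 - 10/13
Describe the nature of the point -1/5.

The term (10/3)*log(1 - μ/(-1/5)) has argument 1 - -1/5/(-1/5) = 0 at -1/5: a logarithmic (infinitely-sheeted) branch point; the remaining terms are analytic or single-valued there.

The point is a logarithmic branch point.


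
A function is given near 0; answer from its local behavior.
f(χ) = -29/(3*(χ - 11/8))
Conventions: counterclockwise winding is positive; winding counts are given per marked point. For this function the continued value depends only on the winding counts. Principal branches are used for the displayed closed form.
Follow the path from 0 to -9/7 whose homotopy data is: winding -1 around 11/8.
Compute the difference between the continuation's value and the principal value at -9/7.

Continued minus principal equals 0.

The function is rational, hence single-valued: continuing it around any pole returns the same value, so the difference is 0.


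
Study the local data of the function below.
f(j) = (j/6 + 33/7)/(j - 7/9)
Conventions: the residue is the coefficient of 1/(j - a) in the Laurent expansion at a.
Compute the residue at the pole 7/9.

The residue is 1831/378.

At the order-1 pole 7/9 set g(j) = (j - (7/9))*f(j) = j/6 + 33/7.
Simple pole: residue = g(a) at a = 7/9, which is 1831/378.


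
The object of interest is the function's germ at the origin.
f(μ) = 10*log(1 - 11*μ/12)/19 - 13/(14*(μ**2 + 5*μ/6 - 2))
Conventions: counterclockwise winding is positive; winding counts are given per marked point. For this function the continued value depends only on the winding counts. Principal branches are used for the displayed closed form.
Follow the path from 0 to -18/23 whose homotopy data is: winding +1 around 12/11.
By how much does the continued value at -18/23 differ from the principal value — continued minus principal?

Continued minus principal equals (20/19)*pi*i.

The rational part is single-valued and drops out of the difference; each branch term changes only by its own monodromy.
(10/19)*log(1 - μ/(12/11)): each positive loop around 12/11 adds 2*pi*i to the log, so winding +1 contributes (10/19)*(1)*2*pi*i = (20/19)*pi*i.
Summing the contributions at μ = -18/23 gives (20/19)*pi*i.


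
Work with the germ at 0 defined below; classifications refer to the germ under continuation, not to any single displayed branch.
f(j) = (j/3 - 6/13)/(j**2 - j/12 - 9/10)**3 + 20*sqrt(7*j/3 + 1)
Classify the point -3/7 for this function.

The point is an algebraic (square-root) branch point.

The term (20)*sqrt(1 - j/(-3/7)) has argument 1 - -3/7/(-3/7) = 0 at -3/7: a square-root (algebraic, two-sheeted) branch point; the remaining terms are analytic or single-valued there.


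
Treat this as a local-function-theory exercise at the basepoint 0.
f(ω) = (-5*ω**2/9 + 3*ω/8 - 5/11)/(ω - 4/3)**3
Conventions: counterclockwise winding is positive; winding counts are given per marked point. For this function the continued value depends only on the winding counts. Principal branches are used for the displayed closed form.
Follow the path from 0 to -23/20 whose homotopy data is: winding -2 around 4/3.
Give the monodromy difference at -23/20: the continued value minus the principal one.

Continued minus principal equals 0.

The function is rational, hence single-valued: continuing it around any pole returns the same value, so the difference is 0.


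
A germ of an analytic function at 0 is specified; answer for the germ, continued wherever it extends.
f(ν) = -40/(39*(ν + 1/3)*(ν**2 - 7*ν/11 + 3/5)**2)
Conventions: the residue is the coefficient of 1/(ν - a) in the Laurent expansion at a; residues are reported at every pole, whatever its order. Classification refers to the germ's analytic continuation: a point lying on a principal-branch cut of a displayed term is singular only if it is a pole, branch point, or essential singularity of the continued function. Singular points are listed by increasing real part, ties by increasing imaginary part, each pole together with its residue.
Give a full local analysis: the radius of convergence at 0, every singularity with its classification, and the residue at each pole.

Denominator factor (ν**2 - 7*ν/11 + 3/5)^2: discriminant -1207/605, complex-conjugate roots (7/22) + ((1/110)*sqrt(6035))*i and (7/22) - ((1/110)*sqrt(6035))*i; poles of order 2, moduli (1/5)*sqrt(15) and (1/5)*sqrt(15).
Denominator factor (ν + 1/3): pole of order 1 at -1/3, modulus 1/3.
The radius of convergence is the smallest modulus among the singular points: 1/3.
At the order-1 pole -1/3 set g(ν) = (ν - (-1/3))*f(ν) = -40/(39*(ν**2 - 7*ν/11 + 3/5)**2).
Simple pole: residue = g(a) at a = -1/3, which is -3267000/2715037.
The factor ν**2 - 7*ν/11 + 3/5 splits as (ν - a)(ν - a') with a = (7/22) - ((1/110)*sqrt(6035))*i, a' = (7/22) + ((1/110)*sqrt(6035))*i. At the order-2 pole a set g(ν) = (ν - a)^2*f(ν) = [-40/(39*(ν + 1/3))] / (ν - a')^2.
Order-2 pole: residue = g'(a); g'((7/22) - ((1/110)*sqrt(6035))*i) = (1633500/2715037) - ((4185813500/304261456801)*sqrt(6035))*i, so the residue is (1633500/2715037) - ((4185813500/304261456801)*sqrt(6035))*i.
The factor ν**2 - 7*ν/11 + 3/5 splits as (ν - a)(ν - a') with a = (7/22) + ((1/110)*sqrt(6035))*i, a' = (7/22) - ((1/110)*sqrt(6035))*i. At the order-2 pole a set g(ν) = (ν - a)^2*f(ν) = [-40/(39*(ν + 1/3))] / (ν - a')^2.
Order-2 pole: residue = g'(a); g'((7/22) + ((1/110)*sqrt(6035))*i) = (1633500/2715037) + ((4185813500/304261456801)*sqrt(6035))*i, so the residue is (1633500/2715037) + ((4185813500/304261456801)*sqrt(6035))*i.
List the singular points by increasing real part (a conjugate pair: the negative imaginary part first).

Radius of convergence at 0: 1/3.
At -1/3: a pole of order 1; residue -3267000/2715037.
At (7/22) - ((1/110)*sqrt(6035))*i: a pole of order 2; residue (1633500/2715037) - ((4185813500/304261456801)*sqrt(6035))*i.
At (7/22) + ((1/110)*sqrt(6035))*i: a pole of order 2; residue (1633500/2715037) + ((4185813500/304261456801)*sqrt(6035))*i.


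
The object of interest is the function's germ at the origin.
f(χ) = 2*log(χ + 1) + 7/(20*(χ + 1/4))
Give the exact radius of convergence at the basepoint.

Denominator factor (χ + 1/4): pole of order 1 at -1/4, modulus 1/4.
Branch term (2)*log(1 - χ/(-1)): its argument vanishes at χ = -1, a logarithmic branch point, modulus 1.
The radius of convergence is the smallest modulus among the singular points: 1/4.

The radius of convergence is 1/4.


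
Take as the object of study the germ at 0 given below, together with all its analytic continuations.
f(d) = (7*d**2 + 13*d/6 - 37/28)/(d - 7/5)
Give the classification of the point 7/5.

The point is a pole of order 1.

The denominator factor d - 7/5 vanishes at 7/5 and appears to the power 1; the numerator there equals 32407/2100, nonzero, and no other factor vanishes.
Hence a pole whose order is the multiplicity, 1.


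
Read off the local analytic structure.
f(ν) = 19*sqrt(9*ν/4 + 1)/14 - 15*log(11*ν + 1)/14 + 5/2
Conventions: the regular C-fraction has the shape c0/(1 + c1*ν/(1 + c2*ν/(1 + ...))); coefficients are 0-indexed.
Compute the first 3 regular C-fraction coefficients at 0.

The regular C-fraction coefficients are [27/7, 383/144, 98587/27576].

Taylor coefficients (expand at 0): a_0 = 27/7, a_1 = -1149/112, a_2 = 114621/1792.
c0 = a_0 = 27/7. Peel one level at a time: if S = 1 + c*ν/S' with S'(0) = 1, then c is the ν-coefficient of S and S' = c*ν/(S - 1).
S_1 = c0/f = 1 + (383/144)*ν + (-98587/10368)*ν^2 + ...; c1 = 383/144.
S_2 = c1*ν/(S_1 - 1) = 1 + (98587/27576)*ν + ...; c2 = 98587/27576.


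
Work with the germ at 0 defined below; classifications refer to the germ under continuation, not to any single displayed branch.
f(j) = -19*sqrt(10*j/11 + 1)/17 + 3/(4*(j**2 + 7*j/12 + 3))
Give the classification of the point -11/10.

The point is an algebraic (square-root) branch point.

The term (-19/17)*sqrt(1 - j/(-11/10)) has argument 1 - -11/10/(-11/10) = 0 at -11/10: a square-root (algebraic, two-sheeted) branch point; the remaining terms are analytic or single-valued there.


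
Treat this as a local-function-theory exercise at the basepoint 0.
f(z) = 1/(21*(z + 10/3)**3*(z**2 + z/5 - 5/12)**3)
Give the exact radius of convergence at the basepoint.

The radius of convergence is -1/10 + (4/15)*sqrt(6).

Denominator factor (z + 10/3)^3: pole of order 3 at -10/3, modulus 10/3.
Denominator factor (z**2 + z/5 - 5/12)^3: discriminant 128/75, real irrational roots -1/10 + (4/15)*sqrt(6) and -1/10 - (4/15)*sqrt(6); poles of order 3, moduli -1/10 + (4/15)*sqrt(6) and 1/10 + (4/15)*sqrt(6).
The radius of convergence is the smallest modulus among the singular points: -1/10 + (4/15)*sqrt(6).


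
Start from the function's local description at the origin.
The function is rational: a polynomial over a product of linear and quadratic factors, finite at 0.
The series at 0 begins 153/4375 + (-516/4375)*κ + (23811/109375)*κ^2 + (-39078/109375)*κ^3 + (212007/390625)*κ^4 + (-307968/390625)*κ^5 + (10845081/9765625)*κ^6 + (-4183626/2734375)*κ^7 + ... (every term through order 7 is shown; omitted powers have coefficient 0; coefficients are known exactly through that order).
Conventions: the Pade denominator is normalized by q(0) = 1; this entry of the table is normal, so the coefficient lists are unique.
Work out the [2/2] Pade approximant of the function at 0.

The Pade approximant has numerator coefficients [153/4375, -803642646/30555739375, -21504738204/763893484375]; denominator coefficients [1, 18301886/6984169, 315617929/174604225].

Taylor coefficients needed (read off): a_0 = 153/4375, a_1 = -516/4375, a_2 = 23811/109375, a_3 = -39078/109375, a_4 = 212007/390625.
Write the denominator as Q(κ) = 1 + q1*κ + q2*κ^2. Requiring Q*f - P = O(κ^5) with deg P <= 2 kills the coefficients of κ^3..κ^4 in Q*f:
  κ^3: a_3 + q1*a_2 + q2*a_1 = 0, i.e. -39078/109375 + (23811/109375)*q1 + (-516/4375)*q2 = 0.
  κ^4: a_4 + q1*a_3 + q2*a_2 = 0, i.e. 212007/390625 + (-39078/109375)*q1 + (23811/109375)*q2 = 0.
Solving this linear system: q1 = 18301886/6984169, q2 = 315617929/174604225.
The numerator is Q*f truncated at degree 2: P0 = a_0 = 153/4375; P1 = a_1 + q1*a_0 = -803642646/30555739375; P2 = a_2 + q1*a_1 + q2*a_0 = -21504738204/763893484375.


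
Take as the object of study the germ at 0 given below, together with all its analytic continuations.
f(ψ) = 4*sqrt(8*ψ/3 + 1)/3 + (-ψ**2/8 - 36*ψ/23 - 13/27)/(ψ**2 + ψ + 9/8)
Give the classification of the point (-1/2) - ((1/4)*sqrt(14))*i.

The denominator factor ψ**2 + ψ + 9/8 vanishes at (-1/2) - ((1/4)*sqrt(14))*i and appears to the power 1; the numerator there equals (15073/39744) + ((265/736)*sqrt(14))*i, nonzero, and no other factor vanishes.
The branch terms are analytic at this point.
Hence a pole whose order is the multiplicity, 1.

The point is a pole of order 1.


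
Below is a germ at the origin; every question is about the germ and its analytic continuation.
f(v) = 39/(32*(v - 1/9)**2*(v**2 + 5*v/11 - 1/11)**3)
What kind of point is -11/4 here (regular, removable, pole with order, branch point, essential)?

The point is a regular point.

Denominator factors: v**2 + 5*v/11 - 1/11 = 1095/176 at v = -11/4; v - 1/9 = -103/36 at v = -11/4 — none vanishes.
So the germ continues analytically to -11/4.


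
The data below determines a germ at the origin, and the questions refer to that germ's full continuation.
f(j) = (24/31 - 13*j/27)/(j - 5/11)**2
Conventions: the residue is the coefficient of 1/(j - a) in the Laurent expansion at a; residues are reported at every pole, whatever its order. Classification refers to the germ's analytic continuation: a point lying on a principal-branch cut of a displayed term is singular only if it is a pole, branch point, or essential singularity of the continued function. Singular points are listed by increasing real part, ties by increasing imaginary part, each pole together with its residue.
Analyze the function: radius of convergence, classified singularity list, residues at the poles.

Denominator factor (j - 5/11)^2: pole of order 2 at 5/11, modulus 5/11.
The radius of convergence is the smallest modulus among the singular points: 5/11.
At the order-2 pole 5/11 set g(j) = (j - (5/11))^2*f(j) = 24/31 - 13*j/27.
Order-2 pole: residue = g'(a); g'(5/11) = -13/27, so the residue is -13/27.

Radius of convergence at 0: 5/11.
At 5/11: a pole of order 2; residue -13/27.


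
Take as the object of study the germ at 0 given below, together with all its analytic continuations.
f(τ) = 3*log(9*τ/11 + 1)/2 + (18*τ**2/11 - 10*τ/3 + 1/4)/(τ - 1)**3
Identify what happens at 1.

The point is a pole of order 3.

The denominator factor τ - 1 vanishes at 1 and appears to the power 3; the numerator there equals -191/132, nonzero, and no other factor vanishes.
The branch terms are analytic at this point.
Hence a pole whose order is the multiplicity, 3.


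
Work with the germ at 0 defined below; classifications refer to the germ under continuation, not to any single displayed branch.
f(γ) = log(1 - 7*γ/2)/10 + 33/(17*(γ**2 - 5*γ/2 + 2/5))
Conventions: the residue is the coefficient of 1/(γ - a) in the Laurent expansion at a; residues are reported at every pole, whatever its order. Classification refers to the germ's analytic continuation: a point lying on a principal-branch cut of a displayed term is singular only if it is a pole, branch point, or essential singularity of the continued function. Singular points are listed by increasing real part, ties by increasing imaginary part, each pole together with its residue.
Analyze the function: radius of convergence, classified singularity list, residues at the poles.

Radius of convergence at 0: 5/4 - (1/20)*sqrt(465).
At 5/4 - (1/20)*sqrt(465): a pole of order 1; residue -(22/527)*sqrt(465).
At 2/7: a logarithmic branch point.
At 5/4 + (1/20)*sqrt(465): a pole of order 1; residue (22/527)*sqrt(465).

Denominator factor (γ**2 - 5*γ/2 + 2/5): discriminant 93/20, real irrational roots 5/4 + (1/20)*sqrt(465) and 5/4 - (1/20)*sqrt(465); poles of order 1, moduli 5/4 + (1/20)*sqrt(465) and 5/4 - (1/20)*sqrt(465).
Branch term (1/10)*log(1 - γ/(2/7)): its argument vanishes at γ = 2/7, a logarithmic branch point, modulus 2/7.
The radius of convergence is the smallest modulus among the singular points: 5/4 - (1/20)*sqrt(465).
The branch term is analytic at 5/4 - (1/20)*sqrt(465) and contributes nothing to the residue; only the rational part matters.
The factor γ**2 - 5*γ/2 + 2/5 splits as (γ - a)(γ - a') with a = 5/4 - (1/20)*sqrt(465), a' = 5/4 + (1/20)*sqrt(465). At the order-1 pole a set g(γ) = (γ - a)*(rational part) = [33/17] / (γ - a').
Simple pole: residue = g(a) at a = 5/4 - (1/20)*sqrt(465), which is -(22/527)*sqrt(465).
The branch term is analytic at 5/4 + (1/20)*sqrt(465) and contributes nothing to the residue; only the rational part matters.
The factor γ**2 - 5*γ/2 + 2/5 splits as (γ - a)(γ - a') with a = 5/4 + (1/20)*sqrt(465), a' = 5/4 - (1/20)*sqrt(465). At the order-1 pole a set g(γ) = (γ - a)*(rational part) = [33/17] / (γ - a').
Simple pole: residue = g(a) at a = 5/4 + (1/20)*sqrt(465), which is (22/527)*sqrt(465).
List the singular points by increasing real part (a conjugate pair: the negative imaginary part first).


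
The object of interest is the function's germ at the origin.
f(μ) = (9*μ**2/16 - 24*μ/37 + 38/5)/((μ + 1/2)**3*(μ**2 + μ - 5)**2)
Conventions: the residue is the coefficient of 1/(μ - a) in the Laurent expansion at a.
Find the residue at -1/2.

The residue is 225943/1713285.

At the order-3 pole -1/2 set g(μ) = (μ - (-1/2))^3*f(μ) = (9*μ**2/16 - 24*μ/37 + 38/5)/(μ**2 + μ - 5)**2.
Order-3 pole: residue = g''(a)/2; g''(-1/2) = 451886/1713285, so the residue is 225943/1713285.


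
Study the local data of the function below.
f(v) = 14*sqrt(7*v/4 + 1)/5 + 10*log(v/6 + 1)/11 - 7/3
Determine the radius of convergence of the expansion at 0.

The radius of convergence is 4/7.

Branch term (14/5)*sqrt(1 - v/(-4/7)): its argument vanishes at v = -4/7, a square-root branch point, modulus 4/7.
Branch term (10/11)*log(1 - v/(-6)): its argument vanishes at v = -6, a logarithmic branch point, modulus 6.
The radius of convergence is the smallest modulus among the singular points: 4/7.


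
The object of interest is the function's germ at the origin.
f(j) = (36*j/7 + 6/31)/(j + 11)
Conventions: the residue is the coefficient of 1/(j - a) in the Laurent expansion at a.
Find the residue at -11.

At the order-1 pole -11 set g(j) = (j - (-11))*f(j) = 36*j/7 + 6/31.
Simple pole: residue = g(a) at a = -11, which is -12234/217.

The residue is -12234/217.


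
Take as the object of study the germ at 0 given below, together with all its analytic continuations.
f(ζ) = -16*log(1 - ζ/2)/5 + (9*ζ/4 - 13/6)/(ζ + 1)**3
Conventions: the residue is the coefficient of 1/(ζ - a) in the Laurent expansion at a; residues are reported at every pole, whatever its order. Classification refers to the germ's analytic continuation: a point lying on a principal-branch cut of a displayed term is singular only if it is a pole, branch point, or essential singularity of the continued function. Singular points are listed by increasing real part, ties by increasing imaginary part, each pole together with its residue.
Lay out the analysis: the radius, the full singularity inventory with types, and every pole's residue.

Denominator factor (ζ + 1)^3: pole of order 3 at -1, modulus 1.
Branch term (-16/5)*log(1 - ζ/(2)): its argument vanishes at ζ = 2, a logarithmic branch point, modulus 2.
The radius of convergence is the smallest modulus among the singular points: 1.
The branch term is analytic at -1 and contributes nothing to the residue; only the rational part matters.
At the order-3 pole -1 set g(ζ) = (ζ - (-1))^3*(rational part) = 9*ζ/4 - 13/6.
Order-3 pole: residue = g''(a)/2; g''(-1) = 0, so the residue is 0.
List the singular points by increasing real part (a conjugate pair: the negative imaginary part first).

Radius of convergence at 0: 1.
At -1: a pole of order 3; residue 0.
At 2: a logarithmic branch point.


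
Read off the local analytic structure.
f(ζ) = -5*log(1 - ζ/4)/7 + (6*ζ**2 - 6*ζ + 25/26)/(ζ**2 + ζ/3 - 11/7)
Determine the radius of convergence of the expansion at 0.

Denominator factor (ζ**2 + ζ/3 - 11/7): discriminant 403/63, real irrational roots -1/6 + (1/42)*sqrt(2821) and -1/6 - (1/42)*sqrt(2821); poles of order 1, moduli -1/6 + (1/42)*sqrt(2821) and 1/6 + (1/42)*sqrt(2821).
Branch term (-5/7)*log(1 - ζ/(4)): its argument vanishes at ζ = 4, a logarithmic branch point, modulus 4.
The radius of convergence is the smallest modulus among the singular points: -1/6 + (1/42)*sqrt(2821).

The radius of convergence is -1/6 + (1/42)*sqrt(2821).


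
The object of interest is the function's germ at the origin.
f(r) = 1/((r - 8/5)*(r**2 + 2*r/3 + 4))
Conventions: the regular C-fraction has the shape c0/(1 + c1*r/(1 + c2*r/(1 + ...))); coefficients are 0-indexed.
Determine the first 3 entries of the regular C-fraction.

The regular C-fraction coefficients are [-5/32, -11/24, 7/22].

Taylor coefficients (expand at 0): a_0 = -5/32, a_1 = -55/768, a_2 = -185/18432.
c0 = a_0 = -5/32. Peel one level at a time: if S = 1 + c*r/S' with S'(0) = 1, then c is the r-coefficient of S and S' = c*r/(S - 1).
S_1 = c0/f = 1 + (-11/24)*r + (7/48)*r^2 + ...; c1 = -11/24.
S_2 = c1*r/(S_1 - 1) = 1 + (7/22)*r + ...; c2 = 7/22.


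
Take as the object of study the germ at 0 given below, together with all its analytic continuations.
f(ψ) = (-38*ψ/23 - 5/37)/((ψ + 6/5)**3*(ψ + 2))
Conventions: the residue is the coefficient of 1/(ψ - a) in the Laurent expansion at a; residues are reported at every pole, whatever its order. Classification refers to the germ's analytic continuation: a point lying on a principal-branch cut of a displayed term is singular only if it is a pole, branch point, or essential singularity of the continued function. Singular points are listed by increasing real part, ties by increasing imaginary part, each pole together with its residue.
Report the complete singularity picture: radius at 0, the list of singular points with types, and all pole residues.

Radius of convergence at 0: 6/5.
At -2: a pole of order 1; residue -337125/54464.
At -6/5: a pole of order 3; residue 337125/54464.

Denominator factor (ψ + 6/5)^3: pole of order 3 at -6/5, modulus 6/5.
Denominator factor (ψ + 2): pole of order 1 at -2, modulus 2.
The radius of convergence is the smallest modulus among the singular points: 6/5.
At the order-1 pole -2 set g(ψ) = (ψ - (-2))*f(ψ) = (-38*ψ/23 - 5/37)/(ψ + 6/5)**3.
Simple pole: residue = g(a) at a = -2, which is -337125/54464.
At the order-3 pole -6/5 set g(ψ) = (ψ - (-6/5))^3*f(ψ) = (-38*ψ/23 - 5/37)/(ψ + 2).
Order-3 pole: residue = g''(a)/2; g''(-6/5) = 337125/27232, so the residue is 337125/54464.
List the singular points by increasing real part (a conjugate pair: the negative imaginary part first).


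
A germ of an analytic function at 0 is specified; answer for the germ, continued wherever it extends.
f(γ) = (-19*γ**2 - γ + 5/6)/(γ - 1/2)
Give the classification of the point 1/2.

The denominator factor γ - 1/2 vanishes at 1/2 and appears to the power 1; the numerator there equals -53/12, nonzero, and no other factor vanishes.
Hence a pole whose order is the multiplicity, 1.

The point is a pole of order 1.


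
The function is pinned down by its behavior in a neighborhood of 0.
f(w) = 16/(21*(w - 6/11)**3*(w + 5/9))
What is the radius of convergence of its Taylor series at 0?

The radius of convergence is 6/11.

Denominator factor (w + 5/9): pole of order 1 at -5/9, modulus 5/9.
Denominator factor (w - 6/11)^3: pole of order 3 at 6/11, modulus 6/11.
The radius of convergence is the smallest modulus among the singular points: 6/11.


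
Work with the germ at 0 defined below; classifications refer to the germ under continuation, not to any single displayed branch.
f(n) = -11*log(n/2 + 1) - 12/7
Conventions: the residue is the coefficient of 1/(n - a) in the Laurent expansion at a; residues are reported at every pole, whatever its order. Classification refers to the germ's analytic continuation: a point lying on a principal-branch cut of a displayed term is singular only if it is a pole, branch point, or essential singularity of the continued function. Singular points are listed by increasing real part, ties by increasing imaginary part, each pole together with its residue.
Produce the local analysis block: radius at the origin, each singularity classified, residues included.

Branch term (-11)*log(1 - n/(-2)): its argument vanishes at n = -2, a logarithmic branch point, modulus 2.
The radius of convergence is the smallest modulus among the singular points: 2.

Radius of convergence at 0: 2.
At -2: a logarithmic branch point.


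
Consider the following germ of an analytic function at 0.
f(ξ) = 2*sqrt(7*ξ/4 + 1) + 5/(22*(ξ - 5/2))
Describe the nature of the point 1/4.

The point is a regular point.

Denominator factors: ξ - 5/2 = -9/4 at ξ = 1/4 — none vanishes.
Branch term sqrt(1 - ξ/(-4/7)): argument at 1/4 is 23/16, nonzero, so 1/4 is not its branch point (a point on a principal cut is still regular for the continued germ).
So the germ continues analytically to 1/4.


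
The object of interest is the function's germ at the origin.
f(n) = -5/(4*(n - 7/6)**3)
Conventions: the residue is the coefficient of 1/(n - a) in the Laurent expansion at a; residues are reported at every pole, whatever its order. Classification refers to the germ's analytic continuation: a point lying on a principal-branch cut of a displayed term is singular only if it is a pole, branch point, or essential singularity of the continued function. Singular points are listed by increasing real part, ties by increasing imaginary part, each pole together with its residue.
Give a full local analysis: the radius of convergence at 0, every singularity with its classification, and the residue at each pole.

Radius of convergence at 0: 7/6.
At 7/6: a pole of order 3; residue 0.

Denominator factor (n - 7/6)^3: pole of order 3 at 7/6, modulus 7/6.
The radius of convergence is the smallest modulus among the singular points: 7/6.
At the order-3 pole 7/6 set g(n) = (n - (7/6))^3*f(n) = -5/4.
Order-3 pole: residue = g''(a)/2; g''(7/6) = 0, so the residue is 0.


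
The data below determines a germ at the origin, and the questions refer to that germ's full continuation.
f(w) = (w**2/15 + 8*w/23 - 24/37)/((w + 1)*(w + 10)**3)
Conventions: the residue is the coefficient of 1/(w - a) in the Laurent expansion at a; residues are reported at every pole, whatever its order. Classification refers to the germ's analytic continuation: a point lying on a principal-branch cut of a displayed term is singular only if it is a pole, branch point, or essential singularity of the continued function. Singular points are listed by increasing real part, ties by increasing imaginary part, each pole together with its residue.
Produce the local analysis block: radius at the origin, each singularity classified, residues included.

Denominator factor (w + 1): pole of order 1 at -1, modulus 1.
Denominator factor (w + 10)^3: pole of order 3 at -10, modulus 10.
The radius of convergence is the smallest modulus among the singular points: 1.
At the order-3 pole -10 set g(w) = (w - (-10))^3*f(w) = (w**2/15 + 8*w/23 - 24/37)/(w + 1).
Order-3 pole: residue = g''(a)/2; g''(-10) = 23738/9305685, so the residue is 11869/9305685.
At the order-1 pole -1 set g(w) = (w - (-1))*f(w) = (w**2/15 + 8*w/23 - 24/37)/(w + 10)**3.
Simple pole: residue = g(a) at a = -1, which is -11869/9305685.
List the singular points by increasing real part (a conjugate pair: the negative imaginary part first).

Radius of convergence at 0: 1.
At -10: a pole of order 3; residue 11869/9305685.
At -1: a pole of order 1; residue -11869/9305685.


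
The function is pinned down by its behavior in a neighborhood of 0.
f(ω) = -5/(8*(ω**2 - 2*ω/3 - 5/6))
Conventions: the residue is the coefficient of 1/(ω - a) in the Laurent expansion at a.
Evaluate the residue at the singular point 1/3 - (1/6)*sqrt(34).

The residue is (15/272)*sqrt(34).

The factor ω**2 - 2*ω/3 - 5/6 splits as (ω - a)(ω - a') with a = 1/3 - (1/6)*sqrt(34), a' = 1/3 + (1/6)*sqrt(34). At the order-1 pole a set g(ω) = (ω - a)*f(ω) = [-5/8] / (ω - a').
Simple pole: residue = g(a) at a = 1/3 - (1/6)*sqrt(34), which is (15/272)*sqrt(34).


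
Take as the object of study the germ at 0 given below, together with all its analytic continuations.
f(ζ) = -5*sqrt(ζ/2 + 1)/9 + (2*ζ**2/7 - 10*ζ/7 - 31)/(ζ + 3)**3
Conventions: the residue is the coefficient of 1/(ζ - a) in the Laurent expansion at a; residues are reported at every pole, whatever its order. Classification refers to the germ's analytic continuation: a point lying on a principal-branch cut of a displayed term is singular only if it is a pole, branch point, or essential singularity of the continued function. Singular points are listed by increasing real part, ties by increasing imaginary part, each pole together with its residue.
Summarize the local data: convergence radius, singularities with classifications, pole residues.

Radius of convergence at 0: 2.
At -3: a pole of order 3; residue 2/7.
At -2: an algebraic (square-root) branch point.

Denominator factor (ζ + 3)^3: pole of order 3 at -3, modulus 3.
Branch term (-5/9)*sqrt(1 - ζ/(-2)): its argument vanishes at ζ = -2, a square-root branch point, modulus 2.
The radius of convergence is the smallest modulus among the singular points: 2.
The branch term is analytic at -3 and contributes nothing to the residue; only the rational part matters.
At the order-3 pole -3 set g(ζ) = (ζ - (-3))^3*(rational part) = 2*ζ**2/7 - 10*ζ/7 - 31.
Order-3 pole: residue = g''(a)/2; g''(-3) = 4/7, so the residue is 2/7.
List the singular points by increasing real part (a conjugate pair: the negative imaginary part first).


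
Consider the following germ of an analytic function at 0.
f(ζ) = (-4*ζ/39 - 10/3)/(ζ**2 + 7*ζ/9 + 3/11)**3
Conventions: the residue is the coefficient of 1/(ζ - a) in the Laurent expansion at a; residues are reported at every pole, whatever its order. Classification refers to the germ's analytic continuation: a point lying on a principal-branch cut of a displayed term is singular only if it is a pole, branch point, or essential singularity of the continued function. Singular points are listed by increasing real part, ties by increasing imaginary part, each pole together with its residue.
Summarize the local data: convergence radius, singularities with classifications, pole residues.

Radius of convergence at 0: (1/11)*sqrt(33).
At (-7/18) - ((1/198)*sqrt(4763))*i: a pole of order 3; residue -((1835452872/1055375581)*sqrt(4763))*i.
At (-7/18) + ((1/198)*sqrt(4763))*i: a pole of order 3; residue ((1835452872/1055375581)*sqrt(4763))*i.

Denominator factor (ζ**2 + 7*ζ/9 + 3/11)^3: discriminant -433/891, complex-conjugate roots (-7/18) + ((1/198)*sqrt(4763))*i and (-7/18) - ((1/198)*sqrt(4763))*i; poles of order 3, moduli (1/11)*sqrt(33) and (1/11)*sqrt(33).
The radius of convergence is the smallest modulus among the singular points: (1/11)*sqrt(33).
The factor ζ**2 + 7*ζ/9 + 3/11 splits as (ζ - a)(ζ - a') with a = (-7/18) - ((1/198)*sqrt(4763))*i, a' = (-7/18) + ((1/198)*sqrt(4763))*i. At the order-3 pole a set g(ζ) = (ζ - a)^3*f(ζ) = [-4*ζ/39 - 10/3] / (ζ - a')^3.
Order-3 pole: residue = g''(a)/2; g''((-7/18) - ((1/198)*sqrt(4763))*i) = -((3670905744/1055375581)*sqrt(4763))*i, so the residue is -((1835452872/1055375581)*sqrt(4763))*i.
The factor ζ**2 + 7*ζ/9 + 3/11 splits as (ζ - a)(ζ - a') with a = (-7/18) + ((1/198)*sqrt(4763))*i, a' = (-7/18) - ((1/198)*sqrt(4763))*i. At the order-3 pole a set g(ζ) = (ζ - a)^3*f(ζ) = [-4*ζ/39 - 10/3] / (ζ - a')^3.
Order-3 pole: residue = g''(a)/2; g''((-7/18) + ((1/198)*sqrt(4763))*i) = ((3670905744/1055375581)*sqrt(4763))*i, so the residue is ((1835452872/1055375581)*sqrt(4763))*i.
List the singular points by increasing real part (a conjugate pair: the negative imaginary part first).


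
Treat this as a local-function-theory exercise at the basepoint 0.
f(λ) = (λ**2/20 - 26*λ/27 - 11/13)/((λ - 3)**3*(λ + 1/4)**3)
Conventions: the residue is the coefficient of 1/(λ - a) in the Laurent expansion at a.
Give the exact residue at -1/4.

At the order-3 pole -1/4 set g(λ) = (λ - (-1/4))^3*f(λ) = (λ**2/20 - 26*λ/27 - 11/13)/(λ - 3)**3.
Order-3 pole: residue = g''(a)/2; g''(-1/4) = 15237472/217206405, so the residue is 7618736/217206405.

The residue is 7618736/217206405.


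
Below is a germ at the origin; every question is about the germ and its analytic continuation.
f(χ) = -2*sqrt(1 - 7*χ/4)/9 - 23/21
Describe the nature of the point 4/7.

The term (-2/9)*sqrt(1 - χ/(4/7)) has argument 1 - 4/7/(4/7) = 0 at 4/7: a square-root (algebraic, two-sheeted) branch point; the remaining terms are analytic or single-valued there.

The point is an algebraic (square-root) branch point.


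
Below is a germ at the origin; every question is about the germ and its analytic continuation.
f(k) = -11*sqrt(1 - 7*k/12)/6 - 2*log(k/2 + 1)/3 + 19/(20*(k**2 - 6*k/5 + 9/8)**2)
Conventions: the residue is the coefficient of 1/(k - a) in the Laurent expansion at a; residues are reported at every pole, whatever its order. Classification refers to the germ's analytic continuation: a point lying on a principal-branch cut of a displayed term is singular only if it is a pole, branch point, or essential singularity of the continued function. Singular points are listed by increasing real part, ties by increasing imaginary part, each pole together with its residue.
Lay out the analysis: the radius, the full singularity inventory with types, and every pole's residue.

Radius of convergence at 0: (3/4)*sqrt(2).
At -2: a logarithmic branch point.
At (3/5) - ((3/20)*sqrt(34))*i: a pole of order 2; residue ((475/7803)*sqrt(34))*i.
At (3/5) + ((3/20)*sqrt(34))*i: a pole of order 2; residue -((475/7803)*sqrt(34))*i.
At 12/7: an algebraic (square-root) branch point.

Denominator factor (k**2 - 6*k/5 + 9/8)^2: discriminant -153/50, complex-conjugate roots (3/5) + ((3/20)*sqrt(34))*i and (3/5) - ((3/20)*sqrt(34))*i; poles of order 2, moduli (3/4)*sqrt(2) and (3/4)*sqrt(2).
Branch term (-2/3)*log(1 - k/(-2)): its argument vanishes at k = -2, a logarithmic branch point, modulus 2.
Branch term (-11/6)*sqrt(1 - k/(12/7)): its argument vanishes at k = 12/7, a square-root branch point, modulus 12/7.
The radius of convergence is the smallest modulus among the singular points: (3/4)*sqrt(2).
The branch terms are analytic at (3/5) - ((3/20)*sqrt(34))*i and contribute nothing to the residue; only the rational part matters.
The factor k**2 - 6*k/5 + 9/8 splits as (k - a)(k - a') with a = (3/5) - ((3/20)*sqrt(34))*i, a' = (3/5) + ((3/20)*sqrt(34))*i. At the order-2 pole a set g(k) = (k - a)^2*(rational part) = [19/20] / (k - a')^2.
Order-2 pole: residue = g'(a); g'((3/5) - ((3/20)*sqrt(34))*i) = ((475/7803)*sqrt(34))*i, so the residue is ((475/7803)*sqrt(34))*i.
The branch terms are analytic at (3/5) + ((3/20)*sqrt(34))*i and contribute nothing to the residue; only the rational part matters.
The factor k**2 - 6*k/5 + 9/8 splits as (k - a)(k - a') with a = (3/5) + ((3/20)*sqrt(34))*i, a' = (3/5) - ((3/20)*sqrt(34))*i. At the order-2 pole a set g(k) = (k - a)^2*(rational part) = [19/20] / (k - a')^2.
Order-2 pole: residue = g'(a); g'((3/5) + ((3/20)*sqrt(34))*i) = -((475/7803)*sqrt(34))*i, so the residue is -((475/7803)*sqrt(34))*i.
List the singular points by increasing real part (a conjugate pair: the negative imaginary part first).
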